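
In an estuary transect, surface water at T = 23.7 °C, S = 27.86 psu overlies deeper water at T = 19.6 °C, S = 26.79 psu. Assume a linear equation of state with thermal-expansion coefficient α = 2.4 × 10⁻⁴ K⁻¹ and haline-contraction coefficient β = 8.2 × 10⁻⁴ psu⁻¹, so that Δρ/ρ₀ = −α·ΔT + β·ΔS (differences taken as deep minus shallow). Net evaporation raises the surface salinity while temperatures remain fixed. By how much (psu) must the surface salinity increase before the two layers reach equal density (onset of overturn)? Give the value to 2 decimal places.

Neutral buoyancy requires −α(T_deep − T_surf) + β(S_deep − S_surf′) = 0.
S_surf′ = S_deep − (α/β)·ΔT = 26.79 − (2.4 × 10⁻⁴/8.2 × 10⁻⁴)·(-4.1) = 27.9900 psu.
Increase required: 27.9900 − 27.86 = 0.1300 psu.

0.13 psu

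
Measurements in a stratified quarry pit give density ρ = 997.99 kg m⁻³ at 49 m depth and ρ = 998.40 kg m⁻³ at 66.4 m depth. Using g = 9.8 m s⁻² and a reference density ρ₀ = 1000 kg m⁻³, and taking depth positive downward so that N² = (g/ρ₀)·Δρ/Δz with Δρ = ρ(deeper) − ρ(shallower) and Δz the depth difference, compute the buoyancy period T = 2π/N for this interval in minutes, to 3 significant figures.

Δρ = 998.40 − 997.99 = 0.41 kg m⁻³ over Δz = 66.4 − 49 = 17.4 m.
N² = (9.8/1000) × (0.41/17.4) = 2.3092 × 10⁻⁴ s⁻².
N = √(2.3092 × 10⁻⁴) = 0.015196 rad s⁻¹, so T = 2π/N = 413.48 s = 6.8913 min ≈ 6.89 min.

6.89 min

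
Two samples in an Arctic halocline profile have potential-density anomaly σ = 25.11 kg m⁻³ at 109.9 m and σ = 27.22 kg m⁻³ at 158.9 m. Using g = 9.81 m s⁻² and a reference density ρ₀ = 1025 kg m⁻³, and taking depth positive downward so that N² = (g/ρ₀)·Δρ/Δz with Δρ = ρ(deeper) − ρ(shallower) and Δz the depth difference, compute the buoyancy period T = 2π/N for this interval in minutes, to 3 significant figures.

Δρ = 1027.22 − 1025.11 = 2.11 kg m⁻³ over Δz = 158.9 − 109.9 = 49 m.
N² = (9.81/1025) × (2.11/49) = 4.1213 × 10⁻⁴ s⁻².
N = √(4.1213 × 10⁻⁴) = 0.020301 rad s⁻¹, so T = 2π/N = 309.50 s = 5.1583 min ≈ 5.16 min.

5.16 min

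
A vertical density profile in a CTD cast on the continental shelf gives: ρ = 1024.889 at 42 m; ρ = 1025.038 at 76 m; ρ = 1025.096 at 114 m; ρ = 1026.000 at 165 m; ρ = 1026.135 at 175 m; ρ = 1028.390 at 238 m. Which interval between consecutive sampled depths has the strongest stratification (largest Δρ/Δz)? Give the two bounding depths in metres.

Compute the density gradient over each adjacent pair:
  42–76 m: Δρ/Δz = 0.149/34 = 4.4 × 10⁻³ kg m⁻⁴
  76–114 m: Δρ/Δz = 0.058/38 = 1.5 × 10⁻³ kg m⁻⁴
  114–165 m: Δρ/Δz = 0.904/51 = 0.018 kg m⁻⁴
  165–175 m: Δρ/Δz = 0.135/10 = 0.014 kg m⁻⁴
  175–238 m: Δρ/Δz = 2.255/63 = 0.036 kg m⁻⁴
The largest gradient is in the 175–238 m interval — the pycnocline.

175–238 m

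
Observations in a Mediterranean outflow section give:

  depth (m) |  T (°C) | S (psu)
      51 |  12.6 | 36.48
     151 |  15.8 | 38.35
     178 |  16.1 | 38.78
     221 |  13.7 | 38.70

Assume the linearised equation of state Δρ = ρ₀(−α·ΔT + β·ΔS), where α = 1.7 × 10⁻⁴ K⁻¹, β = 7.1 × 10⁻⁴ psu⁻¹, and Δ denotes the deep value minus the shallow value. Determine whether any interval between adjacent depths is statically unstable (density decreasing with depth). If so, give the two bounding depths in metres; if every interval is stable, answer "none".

none

Evaluate Δρ/ρ₀ = −αΔT + βΔS across each adjacent pair:
  51–151 m: −αΔT+βΔS = −(1.7 × 10⁻⁴)(+3.2)+(7.1 × 10⁻⁴)(+1.87) = 7.8 × 10⁻⁴ → stable
  151–178 m: −αΔT+βΔS = −(1.7 × 10⁻⁴)(+0.3)+(7.1 × 10⁻⁴)(+0.43) = 2.5 × 10⁻⁴ → stable
  178–221 m: −αΔT+βΔS = −(1.7 × 10⁻⁴)(-2.4)+(7.1 × 10⁻⁴)(-0.08) = 3.5 × 10⁻⁴ → stable
Every interval has Δρ > 0: the column is stably stratified throughout.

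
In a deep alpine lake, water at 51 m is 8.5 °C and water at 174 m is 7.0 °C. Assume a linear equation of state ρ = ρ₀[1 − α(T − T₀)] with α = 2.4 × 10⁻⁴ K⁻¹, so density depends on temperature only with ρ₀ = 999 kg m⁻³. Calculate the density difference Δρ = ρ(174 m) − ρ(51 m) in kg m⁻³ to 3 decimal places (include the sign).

+0.360 kg m⁻³

ΔT = -1.5 K, Δρ/ρ₀ = −αΔT = 3.60 × 10⁻⁴.
Δρ = 999 × (3.60 × 10⁻⁴) = +0.360 kg m⁻³.
Positive Δρ: denser below, stable.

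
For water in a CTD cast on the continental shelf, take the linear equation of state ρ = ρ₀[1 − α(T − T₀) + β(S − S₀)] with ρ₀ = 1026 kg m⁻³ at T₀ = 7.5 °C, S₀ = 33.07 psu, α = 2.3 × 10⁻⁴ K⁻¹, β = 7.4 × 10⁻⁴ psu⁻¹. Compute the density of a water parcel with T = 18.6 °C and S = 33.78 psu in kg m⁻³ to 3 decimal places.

T − T₀ = +11.1 K, S − S₀ = +0.71 psu.
Bracket = 1 − α·(+11.1) + β·(+0.71) = 1 + (-2.0276 × 10⁻³) = 0.9979724.
ρ = 1026 × 0.9979724 = 1023.920 kg m⁻³.

1023.920 kg m⁻³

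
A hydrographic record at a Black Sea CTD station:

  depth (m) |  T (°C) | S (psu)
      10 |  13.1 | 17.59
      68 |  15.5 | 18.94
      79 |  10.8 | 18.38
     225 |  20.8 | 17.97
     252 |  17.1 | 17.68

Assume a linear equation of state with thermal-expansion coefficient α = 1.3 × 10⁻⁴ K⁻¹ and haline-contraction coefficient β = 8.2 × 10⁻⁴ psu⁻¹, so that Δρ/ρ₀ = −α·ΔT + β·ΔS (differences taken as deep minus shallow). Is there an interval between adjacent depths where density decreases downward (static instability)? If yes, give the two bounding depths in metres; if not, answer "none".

79–225 m

Evaluate Δρ/ρ₀ = −αΔT + βΔS across each adjacent pair:
  10–68 m: −αΔT+βΔS = −(1.3 × 10⁻⁴)(+2.4)+(8.2 × 10⁻⁴)(+1.35) = 8.0 × 10⁻⁴ → stable
  68–79 m: −αΔT+βΔS = −(1.3 × 10⁻⁴)(-4.7)+(8.2 × 10⁻⁴)(-0.56) = 1.5 × 10⁻⁴ → stable
  79–225 m: −αΔT+βΔS = −(1.3 × 10⁻⁴)(+10.0)+(8.2 × 10⁻⁴)(-0.41) = -1.6 × 10⁻³ → UNSTABLE
  225–252 m: −αΔT+βΔS = −(1.3 × 10⁻⁴)(-3.7)+(8.2 × 10⁻⁴)(-0.29) = 2.4 × 10⁻⁴ → stable
The 79–225 m interval has Δρ < 0: lighter water underlies denser water.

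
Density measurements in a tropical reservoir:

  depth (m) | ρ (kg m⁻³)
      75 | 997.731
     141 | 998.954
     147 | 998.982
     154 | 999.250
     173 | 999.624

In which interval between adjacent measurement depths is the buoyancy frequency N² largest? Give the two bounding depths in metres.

147–154 m

Compute the density gradient over each adjacent pair:
  75–141 m: Δρ/Δz = 1.223/66 = 0.019 kg m⁻⁴
  141–147 m: Δρ/Δz = 0.028/6 = 4.7 × 10⁻³ kg m⁻⁴
  147–154 m: Δρ/Δz = 0.268/7 = 0.038 kg m⁻⁴
  154–173 m: Δρ/Δz = 0.374/19 = 0.020 kg m⁻⁴
The largest gradient is in the 147–154 m interval — the pycnocline.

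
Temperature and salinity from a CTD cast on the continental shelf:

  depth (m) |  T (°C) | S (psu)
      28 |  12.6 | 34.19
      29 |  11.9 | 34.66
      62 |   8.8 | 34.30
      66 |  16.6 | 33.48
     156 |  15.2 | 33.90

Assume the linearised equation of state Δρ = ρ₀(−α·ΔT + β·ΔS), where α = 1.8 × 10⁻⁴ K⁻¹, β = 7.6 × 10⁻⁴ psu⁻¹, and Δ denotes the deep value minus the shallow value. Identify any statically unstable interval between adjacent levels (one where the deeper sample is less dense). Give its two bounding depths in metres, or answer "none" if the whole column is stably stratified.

62–66 m

Evaluate Δρ/ρ₀ = −αΔT + βΔS across each adjacent pair:
  28–29 m: −αΔT+βΔS = −(1.8 × 10⁻⁴)(-0.7)+(7.6 × 10⁻⁴)(+0.47) = 4.8 × 10⁻⁴ → stable
  29–62 m: −αΔT+βΔS = −(1.8 × 10⁻⁴)(-3.1)+(7.6 × 10⁻⁴)(-0.36) = 2.8 × 10⁻⁴ → stable
  62–66 m: −αΔT+βΔS = −(1.8 × 10⁻⁴)(+7.8)+(7.6 × 10⁻⁴)(-0.82) = -2.0 × 10⁻³ → UNSTABLE
  66–156 m: −αΔT+βΔS = −(1.8 × 10⁻⁴)(-1.4)+(7.6 × 10⁻⁴)(+0.42) = 5.7 × 10⁻⁴ → stable
The 62–66 m interval has Δρ < 0: lighter water underlies denser water.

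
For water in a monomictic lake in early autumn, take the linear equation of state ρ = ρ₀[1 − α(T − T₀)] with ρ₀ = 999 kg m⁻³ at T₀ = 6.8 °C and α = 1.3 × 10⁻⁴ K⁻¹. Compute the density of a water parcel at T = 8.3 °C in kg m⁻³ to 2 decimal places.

998.81 kg m⁻³

T − T₀ = +1.5 K.
Bracket = 1 − α·(+1.5) = 1 + (-1.95 × 10⁻⁴) = 0.9998050.
ρ = 999 × 0.9998050 = 998.81 kg m⁻³.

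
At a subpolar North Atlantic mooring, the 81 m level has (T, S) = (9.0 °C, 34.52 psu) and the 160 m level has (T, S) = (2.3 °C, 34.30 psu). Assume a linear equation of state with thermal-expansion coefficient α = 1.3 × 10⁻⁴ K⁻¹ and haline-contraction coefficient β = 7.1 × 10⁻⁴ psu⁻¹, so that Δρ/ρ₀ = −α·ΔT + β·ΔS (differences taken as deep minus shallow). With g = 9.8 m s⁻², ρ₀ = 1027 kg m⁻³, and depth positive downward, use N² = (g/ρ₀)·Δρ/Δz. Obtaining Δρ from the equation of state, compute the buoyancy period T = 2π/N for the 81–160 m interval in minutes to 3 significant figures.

ΔT = -6.7 K, ΔS = -0.22 psu (deep − shallow).
Δρ/ρ₀ = −αΔT + βΔS = 8.71 × 10⁻⁴ − 1.562 × 10⁻⁴ = 7.148 × 10⁻⁴, so Δρ ≈ 0.7341 kg m⁻³.
N² = (g/ρ₀)·Δρ/Δz = g·(Δρ/ρ₀)/Δz = 9.8 × 7.148 × 10⁻⁴ / 79 = 8.8671 × 10⁻⁵ s⁻².
N = √(8.8671 × 10⁻⁵) = 9.4165 × 10⁻³ rad s⁻¹ → T = 2π/N = 667.25 s = 11.121 min ≈ 11.1 min.

11.1 min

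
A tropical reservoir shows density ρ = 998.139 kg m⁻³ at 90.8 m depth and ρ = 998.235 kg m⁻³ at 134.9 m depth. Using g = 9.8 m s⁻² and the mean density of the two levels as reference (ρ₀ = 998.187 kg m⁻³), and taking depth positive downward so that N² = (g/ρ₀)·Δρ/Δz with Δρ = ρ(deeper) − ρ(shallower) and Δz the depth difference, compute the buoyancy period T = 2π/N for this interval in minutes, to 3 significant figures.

22.7 min

Δρ = 998.235 − 998.139 = 0.096 kg m⁻³ over Δz = 134.9 − 90.8 = 44.1 m.
N² = (9.8/998.187) × (0.096/44.1) = 2.1372 × 10⁻⁵ s⁻².
N = √(2.1372 × 10⁻⁵) = 4.6230 × 10⁻³ rad s⁻¹, so T = 2π/N = 1.3591 × 10³ s = 22.652 min ≈ 22.7 min.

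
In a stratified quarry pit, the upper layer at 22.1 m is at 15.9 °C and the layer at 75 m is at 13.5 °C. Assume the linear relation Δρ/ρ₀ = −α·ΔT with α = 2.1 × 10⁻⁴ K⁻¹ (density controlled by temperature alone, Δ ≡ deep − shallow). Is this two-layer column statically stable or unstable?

stable

ΔT = 13.5 − 15.9 = -2.4 K, so Δρ/ρ₀ = −αΔT = 5.04 × 10⁻⁴.
Δρ/ρ₀ > 0, so Δρ > 0: deeper water is denser → statically stable.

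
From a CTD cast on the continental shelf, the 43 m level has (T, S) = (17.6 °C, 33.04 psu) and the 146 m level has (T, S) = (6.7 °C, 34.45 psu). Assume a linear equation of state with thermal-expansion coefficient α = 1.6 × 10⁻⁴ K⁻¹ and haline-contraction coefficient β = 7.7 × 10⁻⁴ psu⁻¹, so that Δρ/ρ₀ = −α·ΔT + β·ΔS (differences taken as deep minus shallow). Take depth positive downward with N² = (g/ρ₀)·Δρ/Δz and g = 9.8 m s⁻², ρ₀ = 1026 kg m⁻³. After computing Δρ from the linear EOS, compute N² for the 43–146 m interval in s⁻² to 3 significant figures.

2.69 × 10⁻⁴ s⁻²

ΔT = -10.9 K, ΔS = +1.41 psu (deep − shallow).
Δρ/ρ₀ = −αΔT + βΔS = 1.744 × 10⁻³ + 1.0857 × 10⁻³ = 2.8297 × 10⁻³, so Δρ ≈ 2.903 kg m⁻³.
N² = (g/ρ₀)·Δρ/Δz = g·(Δρ/ρ₀)/Δz = 9.8 × 2.8297 × 10⁻³ / 103 = 2.6923 × 10⁻⁴ s⁻² ≈ 2.69 × 10⁻⁴ s⁻².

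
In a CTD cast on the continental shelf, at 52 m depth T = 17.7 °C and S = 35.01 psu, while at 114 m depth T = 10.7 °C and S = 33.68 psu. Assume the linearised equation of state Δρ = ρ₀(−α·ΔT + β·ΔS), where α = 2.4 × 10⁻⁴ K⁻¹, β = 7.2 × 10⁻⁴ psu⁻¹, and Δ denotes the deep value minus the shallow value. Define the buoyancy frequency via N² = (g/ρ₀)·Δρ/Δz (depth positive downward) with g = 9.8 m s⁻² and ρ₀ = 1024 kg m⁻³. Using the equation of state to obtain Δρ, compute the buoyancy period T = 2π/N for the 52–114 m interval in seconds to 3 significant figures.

588 s

ΔT = -7.0 K, ΔS = -1.33 psu (deep − shallow).
Δρ/ρ₀ = −αΔT + βΔS = 1.68 × 10⁻³ − 9.576 × 10⁻⁴ = 7.224 × 10⁻⁴, so Δρ ≈ 0.7397 kg m⁻³.
N² = (g/ρ₀)·Δρ/Δz = g·(Δρ/ρ₀)/Δz = 9.8 × 7.224 × 10⁻⁴ / 62 = 1.1419 × 10⁻⁴ s⁻².
N = √(1.1419 × 10⁻⁴) = 0.010686 rad s⁻¹ → T = 2π/N = 587.98 s ≈ 588 s.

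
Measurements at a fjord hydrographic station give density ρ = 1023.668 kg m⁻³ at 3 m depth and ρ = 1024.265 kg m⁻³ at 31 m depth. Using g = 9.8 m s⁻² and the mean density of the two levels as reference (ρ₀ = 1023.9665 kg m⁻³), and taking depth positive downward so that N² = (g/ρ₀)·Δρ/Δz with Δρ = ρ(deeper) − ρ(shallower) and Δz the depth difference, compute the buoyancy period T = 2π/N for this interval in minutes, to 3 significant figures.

Δρ = 1024.265 − 1023.668 = 0.597 kg m⁻³ over Δz = 31 − 3 = 28 m.
N² = (9.8/1023.9665) × (0.597/28) = 2.0406 × 10⁻⁴ s⁻².
N = √(2.0406 × 10⁻⁴) = 0.014285 rad s⁻¹, so T = 2π/N = 439.84 s = 7.3307 min ≈ 7.33 min.

7.33 min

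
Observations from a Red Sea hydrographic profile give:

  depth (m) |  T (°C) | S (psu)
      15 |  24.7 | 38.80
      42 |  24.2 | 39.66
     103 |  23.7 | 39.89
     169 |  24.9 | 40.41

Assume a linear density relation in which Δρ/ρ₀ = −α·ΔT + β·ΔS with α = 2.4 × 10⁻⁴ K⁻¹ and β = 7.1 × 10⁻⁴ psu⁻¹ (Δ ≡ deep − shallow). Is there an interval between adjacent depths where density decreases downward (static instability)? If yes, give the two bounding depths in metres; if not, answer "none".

none

Evaluate Δρ/ρ₀ = −αΔT + βΔS across each adjacent pair:
  15–42 m: −αΔT+βΔS = −(2.4 × 10⁻⁴)(-0.5)+(7.1 × 10⁻⁴)(+0.86) = 7.3 × 10⁻⁴ → stable
  42–103 m: −αΔT+βΔS = −(2.4 × 10⁻⁴)(-0.5)+(7.1 × 10⁻⁴)(+0.23) = 2.8 × 10⁻⁴ → stable
  103–169 m: −αΔT+βΔS = −(2.4 × 10⁻⁴)(+1.2)+(7.1 × 10⁻⁴)(+0.52) = 8.1 × 10⁻⁵ → stable
Every interval has Δρ > 0: the column is stably stratified throughout.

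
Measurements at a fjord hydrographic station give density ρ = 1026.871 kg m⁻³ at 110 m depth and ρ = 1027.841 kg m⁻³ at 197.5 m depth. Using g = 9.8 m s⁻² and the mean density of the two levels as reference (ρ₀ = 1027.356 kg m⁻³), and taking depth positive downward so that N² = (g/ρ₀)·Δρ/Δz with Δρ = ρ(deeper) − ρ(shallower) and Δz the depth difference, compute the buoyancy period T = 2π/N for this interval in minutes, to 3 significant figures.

10.2 min

Δρ = 1027.841 − 1026.871 = 0.970 kg m⁻³ over Δz = 197.5 − 110 = 87.5 m.
N² = (9.8/1027.356) × (0.970/87.5) = 1.0575 × 10⁻⁴ s⁻².
N = √(1.0575 × 10⁻⁴) = 0.010283 rad s⁻¹, so T = 2π/N = 611.03 s = 10.184 min ≈ 10.2 min.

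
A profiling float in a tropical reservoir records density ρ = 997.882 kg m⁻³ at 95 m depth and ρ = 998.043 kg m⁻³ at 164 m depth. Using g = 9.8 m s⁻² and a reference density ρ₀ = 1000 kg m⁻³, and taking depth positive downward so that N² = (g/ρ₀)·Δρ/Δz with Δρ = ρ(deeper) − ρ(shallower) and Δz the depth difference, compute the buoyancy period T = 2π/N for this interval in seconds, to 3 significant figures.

1.31 × 10³ s

Δρ = 998.043 − 997.882 = 0.161 kg m⁻³ over Δz = 164 − 95 = 69 m.
N² = (9.8/1000) × (0.161/69) = 2.2867 × 10⁻⁵ s⁻².
N = √(2.2867 × 10⁻⁵) = 4.7819 × 10⁻³ rad s⁻¹, so T = 2π/N = 1.3140 × 10³ s ≈ 1.31 × 10³ s.
Since Δρ > 0 the layer is stably stratified.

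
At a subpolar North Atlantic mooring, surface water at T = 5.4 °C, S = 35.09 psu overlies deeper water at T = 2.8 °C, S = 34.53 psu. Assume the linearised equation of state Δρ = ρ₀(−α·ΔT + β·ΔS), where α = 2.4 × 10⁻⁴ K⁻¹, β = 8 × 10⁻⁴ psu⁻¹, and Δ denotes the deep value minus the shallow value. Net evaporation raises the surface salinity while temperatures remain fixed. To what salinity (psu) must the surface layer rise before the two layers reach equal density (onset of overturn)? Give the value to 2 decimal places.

35.31 psu

Neutral buoyancy requires −α(T_deep − T_surf) + β(S_deep − S_surf′) = 0.
S_surf′ = S_deep − (α/β)·ΔT = 34.53 − (2.4 × 10⁻⁴/8 × 10⁻⁴)·(-2.6) = 35.3100 psu.
Increase required: 35.3100 − 35.09 = 0.2200 psu.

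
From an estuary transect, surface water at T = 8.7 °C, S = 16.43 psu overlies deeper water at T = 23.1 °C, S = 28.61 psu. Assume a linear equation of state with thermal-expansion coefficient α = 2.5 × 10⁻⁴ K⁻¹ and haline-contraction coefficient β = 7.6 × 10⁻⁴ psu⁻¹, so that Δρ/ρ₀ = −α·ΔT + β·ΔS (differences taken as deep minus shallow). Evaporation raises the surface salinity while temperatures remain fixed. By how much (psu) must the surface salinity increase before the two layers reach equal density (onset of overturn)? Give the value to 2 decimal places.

Neutral buoyancy requires −α(T_deep − T_surf) + β(S_deep − S_surf′) = 0.
S_surf′ = S_deep − (α/β)·ΔT = 28.61 − (2.5 × 10⁻⁴/7.6 × 10⁻⁴)·(+14.4) = 23.8732 psu.
Increase required: 23.8732 − 16.43 = 7.4432 psu.

7.44 psu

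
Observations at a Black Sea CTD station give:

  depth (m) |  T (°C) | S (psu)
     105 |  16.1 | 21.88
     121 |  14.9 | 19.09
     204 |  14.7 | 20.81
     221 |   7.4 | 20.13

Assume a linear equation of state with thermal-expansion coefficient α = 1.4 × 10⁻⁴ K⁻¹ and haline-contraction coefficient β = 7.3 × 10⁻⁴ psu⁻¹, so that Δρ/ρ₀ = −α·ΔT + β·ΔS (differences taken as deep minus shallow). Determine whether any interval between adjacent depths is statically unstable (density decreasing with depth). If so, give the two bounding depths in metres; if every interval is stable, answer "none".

105–121 m

Evaluate Δρ/ρ₀ = −αΔT + βΔS across each adjacent pair:
  105–121 m: −αΔT+βΔS = −(1.4 × 10⁻⁴)(-1.2)+(7.3 × 10⁻⁴)(-2.79) = -1.9 × 10⁻³ → UNSTABLE
  121–204 m: −αΔT+βΔS = −(1.4 × 10⁻⁴)(-0.2)+(7.3 × 10⁻⁴)(+1.72) = 1.3 × 10⁻³ → stable
  204–221 m: −αΔT+βΔS = −(1.4 × 10⁻⁴)(-7.3)+(7.3 × 10⁻⁴)(-0.68) = 5.3 × 10⁻⁴ → stable
The 105–121 m interval has Δρ < 0: lighter water underlies denser water.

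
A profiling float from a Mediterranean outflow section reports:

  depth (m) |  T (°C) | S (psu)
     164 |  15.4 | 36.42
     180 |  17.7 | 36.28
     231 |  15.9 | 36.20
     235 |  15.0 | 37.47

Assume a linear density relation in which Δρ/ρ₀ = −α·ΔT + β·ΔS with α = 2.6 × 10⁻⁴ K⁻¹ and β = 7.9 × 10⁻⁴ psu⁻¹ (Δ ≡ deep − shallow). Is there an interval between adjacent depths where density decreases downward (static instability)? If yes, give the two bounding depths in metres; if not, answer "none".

164–180 m

Evaluate Δρ/ρ₀ = −αΔT + βΔS across each adjacent pair:
  164–180 m: −αΔT+βΔS = −(2.6 × 10⁻⁴)(+2.3)+(7.9 × 10⁻⁴)(-0.14) = -7.1 × 10⁻⁴ → UNSTABLE
  180–231 m: −αΔT+βΔS = −(2.6 × 10⁻⁴)(-1.8)+(7.9 × 10⁻⁴)(-0.08) = 4.0 × 10⁻⁴ → stable
  231–235 m: −αΔT+βΔS = −(2.6 × 10⁻⁴)(-0.9)+(7.9 × 10⁻⁴)(+1.27) = 1.2 × 10⁻³ → stable
The 164–180 m interval has Δρ < 0: lighter water underlies denser water.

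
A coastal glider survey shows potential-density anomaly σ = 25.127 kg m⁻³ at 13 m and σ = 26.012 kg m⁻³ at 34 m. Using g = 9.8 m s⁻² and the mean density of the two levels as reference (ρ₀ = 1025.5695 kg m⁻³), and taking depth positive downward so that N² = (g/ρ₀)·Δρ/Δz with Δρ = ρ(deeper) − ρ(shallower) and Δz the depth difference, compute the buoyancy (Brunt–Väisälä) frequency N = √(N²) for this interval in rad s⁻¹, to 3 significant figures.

Δρ = 1026.012 − 1025.127 = 0.885 kg m⁻³ over Δz = 34 − 13 = 21 m.
N² = (9.8/1025.5695) × (0.885/21) = 4.0270 × 10⁻⁴ s⁻².
N = √(4.0270 × 10⁻⁴) = 0.020067 rad s⁻¹ ≈ 0.0201 rad s⁻¹.

0.0201 rad s⁻¹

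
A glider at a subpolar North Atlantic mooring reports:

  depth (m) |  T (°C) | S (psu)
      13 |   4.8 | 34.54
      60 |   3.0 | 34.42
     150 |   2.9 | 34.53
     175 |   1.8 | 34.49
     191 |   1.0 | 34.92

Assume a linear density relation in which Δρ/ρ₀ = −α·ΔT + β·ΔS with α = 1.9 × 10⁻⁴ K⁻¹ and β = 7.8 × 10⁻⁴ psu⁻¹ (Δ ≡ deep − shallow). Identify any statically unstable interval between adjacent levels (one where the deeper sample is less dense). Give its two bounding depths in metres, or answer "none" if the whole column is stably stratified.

Evaluate Δρ/ρ₀ = −αΔT + βΔS across each adjacent pair:
  13–60 m: −αΔT+βΔS = −(1.9 × 10⁻⁴)(-1.8)+(7.8 × 10⁻⁴)(-0.12) = 2.5 × 10⁻⁴ → stable
  60–150 m: −αΔT+βΔS = −(1.9 × 10⁻⁴)(-0.1)+(7.8 × 10⁻⁴)(+0.11) = 1.0 × 10⁻⁴ → stable
  150–175 m: −αΔT+βΔS = −(1.9 × 10⁻⁴)(-1.1)+(7.8 × 10⁻⁴)(-0.04) = 1.8 × 10⁻⁴ → stable
  175–191 m: −αΔT+βΔS = −(1.9 × 10⁻⁴)(-0.8)+(7.8 × 10⁻⁴)(+0.43) = 4.9 × 10⁻⁴ → stable
Every interval has Δρ > 0: the column is stably stratified throughout.

none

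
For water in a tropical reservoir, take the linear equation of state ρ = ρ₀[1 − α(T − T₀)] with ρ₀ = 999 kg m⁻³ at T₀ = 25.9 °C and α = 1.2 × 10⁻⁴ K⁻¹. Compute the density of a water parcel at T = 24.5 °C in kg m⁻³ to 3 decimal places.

999.168 kg m⁻³

T − T₀ = -1.4 K.
Bracket = 1 − α·(-1.4) = 1 + (1.68 × 10⁻⁴) = 1.0001680.
ρ = 999 × 1.0001680 = 999.168 kg m⁻³.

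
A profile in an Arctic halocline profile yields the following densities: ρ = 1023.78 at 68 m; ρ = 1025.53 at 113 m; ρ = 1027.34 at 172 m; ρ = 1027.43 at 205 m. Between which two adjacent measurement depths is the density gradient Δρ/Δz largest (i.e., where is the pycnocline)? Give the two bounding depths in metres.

Compute the density gradient over each adjacent pair:
  68–113 m: Δρ/Δz = 1.75/45 = 0.039 kg m⁻⁴
  113–172 m: Δρ/Δz = 1.81/59 = 0.031 kg m⁻⁴
  172–205 m: Δρ/Δz = 0.09/33 = 2.7 × 10⁻³ kg m⁻⁴
The largest gradient is in the 68–113 m interval — the pycnocline.

68–113 m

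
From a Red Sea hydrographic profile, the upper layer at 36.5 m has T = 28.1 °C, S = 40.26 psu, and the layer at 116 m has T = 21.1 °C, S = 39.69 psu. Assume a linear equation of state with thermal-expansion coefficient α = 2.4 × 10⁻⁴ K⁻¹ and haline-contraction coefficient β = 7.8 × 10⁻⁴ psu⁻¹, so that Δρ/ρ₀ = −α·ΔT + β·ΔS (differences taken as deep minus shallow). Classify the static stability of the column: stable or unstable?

ΔT = 21.1 − 28.1 = -7.0 K and ΔS = 39.69 − 40.26 = -0.57 psu (deep − shallow).
−αΔT = 1.68 × 10⁻³; βΔS = -4.446 × 10⁻⁴; sum Δρ/ρ₀ = 1.2354 × 10⁻³.
Δρ/ρ₀ > 0, so Δρ > 0: deeper water is denser → statically stable.

stable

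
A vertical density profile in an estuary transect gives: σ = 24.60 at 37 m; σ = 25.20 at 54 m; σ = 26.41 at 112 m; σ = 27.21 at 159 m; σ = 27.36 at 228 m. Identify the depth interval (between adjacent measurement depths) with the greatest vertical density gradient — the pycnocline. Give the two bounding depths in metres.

37–54 m

Compute the density gradient over each adjacent pair:
  37–54 m: Δρ/Δz = 0.60/17 = 0.035 kg m⁻⁴
  54–112 m: Δρ/Δz = 1.21/58 = 0.021 kg m⁻⁴
  112–159 m: Δρ/Δz = 0.80/47 = 0.017 kg m⁻⁴
  159–228 m: Δρ/Δz = 0.15/69 = 2.2 × 10⁻³ kg m⁻⁴
The largest gradient is in the 37–54 m interval — the pycnocline.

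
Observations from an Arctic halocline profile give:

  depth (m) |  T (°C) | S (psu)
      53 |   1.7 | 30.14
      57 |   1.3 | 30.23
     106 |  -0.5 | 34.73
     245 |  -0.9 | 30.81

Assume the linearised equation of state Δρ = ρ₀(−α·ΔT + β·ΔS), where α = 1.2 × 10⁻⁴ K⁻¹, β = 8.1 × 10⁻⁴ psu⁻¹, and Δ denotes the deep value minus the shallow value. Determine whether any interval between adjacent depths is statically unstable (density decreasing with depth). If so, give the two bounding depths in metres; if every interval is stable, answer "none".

106–245 m

Evaluate Δρ/ρ₀ = −αΔT + βΔS across each adjacent pair:
  53–57 m: −αΔT+βΔS = −(1.2 × 10⁻⁴)(-0.4)+(8.1 × 10⁻⁴)(+0.09) = 1.2 × 10⁻⁴ → stable
  57–106 m: −αΔT+βΔS = −(1.2 × 10⁻⁴)(-1.8)+(8.1 × 10⁻⁴)(+4.50) = 3.9 × 10⁻³ → stable
  106–245 m: −αΔT+βΔS = −(1.2 × 10⁻⁴)(-0.4)+(8.1 × 10⁻⁴)(-3.92) = -3.1 × 10⁻³ → UNSTABLE
The 106–245 m interval has Δρ < 0: lighter water underlies denser water.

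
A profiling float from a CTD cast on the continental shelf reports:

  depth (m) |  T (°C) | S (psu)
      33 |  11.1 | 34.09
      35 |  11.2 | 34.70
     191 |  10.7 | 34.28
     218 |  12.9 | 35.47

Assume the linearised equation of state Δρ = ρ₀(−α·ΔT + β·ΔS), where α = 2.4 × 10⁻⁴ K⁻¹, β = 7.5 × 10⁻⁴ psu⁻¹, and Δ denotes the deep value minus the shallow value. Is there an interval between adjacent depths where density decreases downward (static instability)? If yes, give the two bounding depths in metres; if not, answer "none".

35–191 m

Evaluate Δρ/ρ₀ = −αΔT + βΔS across each adjacent pair:
  33–35 m: −αΔT+βΔS = −(2.4 × 10⁻⁴)(+0.1)+(7.5 × 10⁻⁴)(+0.61) = 4.3 × 10⁻⁴ → stable
  35–191 m: −αΔT+βΔS = −(2.4 × 10⁻⁴)(-0.5)+(7.5 × 10⁻⁴)(-0.42) = -2.0 × 10⁻⁴ → UNSTABLE
  191–218 m: −αΔT+βΔS = −(2.4 × 10⁻⁴)(+2.2)+(7.5 × 10⁻⁴)(+1.19) = 3.6 × 10⁻⁴ → stable
The 35–191 m interval has Δρ < 0: lighter water underlies denser water.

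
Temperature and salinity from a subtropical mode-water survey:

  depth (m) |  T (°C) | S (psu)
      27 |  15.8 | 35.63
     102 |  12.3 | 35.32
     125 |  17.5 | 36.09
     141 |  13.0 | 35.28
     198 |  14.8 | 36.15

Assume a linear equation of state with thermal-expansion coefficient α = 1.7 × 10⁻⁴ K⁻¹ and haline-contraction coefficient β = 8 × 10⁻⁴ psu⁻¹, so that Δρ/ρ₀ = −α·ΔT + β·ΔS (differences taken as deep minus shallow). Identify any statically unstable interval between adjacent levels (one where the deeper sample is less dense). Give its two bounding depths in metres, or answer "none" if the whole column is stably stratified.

Evaluate Δρ/ρ₀ = −αΔT + βΔS across each adjacent pair:
  27–102 m: −αΔT+βΔS = −(1.7 × 10⁻⁴)(-3.5)+(8 × 10⁻⁴)(-0.31) = 3.5 × 10⁻⁴ → stable
  102–125 m: −αΔT+βΔS = −(1.7 × 10⁻⁴)(+5.2)+(8 × 10⁻⁴)(+0.77) = -2.7 × 10⁻⁴ → UNSTABLE
  125–141 m: −αΔT+βΔS = −(1.7 × 10⁻⁴)(-4.5)+(8 × 10⁻⁴)(-0.81) = 1.2 × 10⁻⁴ → stable
  141–198 m: −αΔT+βΔS = −(1.7 × 10⁻⁴)(+1.8)+(8 × 10⁻⁴)(+0.87) = 3.9 × 10⁻⁴ → stable
The 102–125 m interval has Δρ < 0: lighter water underlies denser water.

102–125 m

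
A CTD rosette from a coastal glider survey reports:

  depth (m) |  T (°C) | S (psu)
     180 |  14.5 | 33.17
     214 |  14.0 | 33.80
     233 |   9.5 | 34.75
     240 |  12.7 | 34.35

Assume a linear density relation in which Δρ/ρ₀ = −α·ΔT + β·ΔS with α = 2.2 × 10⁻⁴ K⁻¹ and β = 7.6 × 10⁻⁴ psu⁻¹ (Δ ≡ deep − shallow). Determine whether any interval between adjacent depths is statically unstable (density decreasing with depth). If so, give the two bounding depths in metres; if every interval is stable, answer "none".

Evaluate Δρ/ρ₀ = −αΔT + βΔS across each adjacent pair:
  180–214 m: −αΔT+βΔS = −(2.2 × 10⁻⁴)(-0.5)+(7.6 × 10⁻⁴)(+0.63) = 5.9 × 10⁻⁴ → stable
  214–233 m: −αΔT+βΔS = −(2.2 × 10⁻⁴)(-4.5)+(7.6 × 10⁻⁴)(+0.95) = 1.7 × 10⁻³ → stable
  233–240 m: −αΔT+βΔS = −(2.2 × 10⁻⁴)(+3.2)+(7.6 × 10⁻⁴)(-0.40) = -1.0 × 10⁻³ → UNSTABLE
The 233–240 m interval has Δρ < 0: lighter water underlies denser water.

233–240 m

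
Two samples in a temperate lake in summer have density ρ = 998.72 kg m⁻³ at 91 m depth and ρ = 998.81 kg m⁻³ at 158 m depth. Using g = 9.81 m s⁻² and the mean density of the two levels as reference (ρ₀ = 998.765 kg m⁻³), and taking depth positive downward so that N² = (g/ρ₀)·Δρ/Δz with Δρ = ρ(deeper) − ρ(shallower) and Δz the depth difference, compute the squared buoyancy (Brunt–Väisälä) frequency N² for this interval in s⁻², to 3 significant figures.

Δρ = 998.81 − 998.72 = 0.09 kg m⁻³ over Δz = 158 − 91 = 67 m.
N² = (9.81/998.765) × (0.09/67) = 1.3194 × 10⁻⁵ s⁻² ≈ 1.32 × 10⁻⁵ s⁻².
Since Δρ > 0 the layer is stably stratified.

1.32 × 10⁻⁵ s⁻²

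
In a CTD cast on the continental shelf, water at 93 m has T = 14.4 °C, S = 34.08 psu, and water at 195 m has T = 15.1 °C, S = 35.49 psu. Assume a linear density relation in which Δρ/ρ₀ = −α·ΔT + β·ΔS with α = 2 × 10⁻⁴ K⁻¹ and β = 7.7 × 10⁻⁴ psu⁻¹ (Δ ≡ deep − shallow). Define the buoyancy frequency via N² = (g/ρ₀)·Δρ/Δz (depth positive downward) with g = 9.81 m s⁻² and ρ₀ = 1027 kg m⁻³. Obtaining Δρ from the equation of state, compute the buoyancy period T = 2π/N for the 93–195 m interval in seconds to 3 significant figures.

659 s

ΔT = +0.7 K, ΔS = +1.41 psu (deep − shallow).
Δρ/ρ₀ = −αΔT + βΔS = -1.40 × 10⁻⁴ + 1.0857 × 10⁻³ = 9.457 × 10⁻⁴, so Δρ ≈ 0.9712 kg m⁻³.
N² = (g/ρ₀)·Δρ/Δz = g·(Δρ/ρ₀)/Δz = 9.81 × 9.457 × 10⁻⁴ / 102 = 9.0954 × 10⁻⁵ s⁻².
N = √(9.0954 × 10⁻⁵) = 9.5370 × 10⁻³ rad s⁻¹ → T = 2π/N = 658.82 s ≈ 659 s.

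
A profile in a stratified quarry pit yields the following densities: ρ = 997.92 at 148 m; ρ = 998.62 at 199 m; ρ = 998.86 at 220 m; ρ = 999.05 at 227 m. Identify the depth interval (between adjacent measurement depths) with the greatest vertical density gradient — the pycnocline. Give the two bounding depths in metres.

Compute the density gradient over each adjacent pair:
  148–199 m: Δρ/Δz = 0.70/51 = 0.014 kg m⁻⁴
  199–220 m: Δρ/Δz = 0.24/21 = 0.011 kg m⁻⁴
  220–227 m: Δρ/Δz = 0.19/7 = 0.027 kg m⁻⁴
The largest gradient is in the 220–227 m interval — the pycnocline.

220–227 m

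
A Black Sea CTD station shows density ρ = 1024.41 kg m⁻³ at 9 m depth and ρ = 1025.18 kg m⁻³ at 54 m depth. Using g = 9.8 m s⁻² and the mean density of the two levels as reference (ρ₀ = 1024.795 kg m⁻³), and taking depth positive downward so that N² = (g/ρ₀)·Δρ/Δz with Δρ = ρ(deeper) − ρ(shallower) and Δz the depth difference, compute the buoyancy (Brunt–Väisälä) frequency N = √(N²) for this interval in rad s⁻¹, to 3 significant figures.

Δρ = 1025.18 − 1024.41 = 0.77 kg m⁻³ over Δz = 54 − 9 = 45 m.
N² = (9.8/1024.795) × (0.77/45) = 1.6363 × 10⁻⁴ s⁻².
N = √(1.6363 × 10⁻⁴) = 0.012792 rad s⁻¹ ≈ 0.0128 rad s⁻¹.
Since Δρ > 0 the layer is stably stratified.

0.0128 rad s⁻¹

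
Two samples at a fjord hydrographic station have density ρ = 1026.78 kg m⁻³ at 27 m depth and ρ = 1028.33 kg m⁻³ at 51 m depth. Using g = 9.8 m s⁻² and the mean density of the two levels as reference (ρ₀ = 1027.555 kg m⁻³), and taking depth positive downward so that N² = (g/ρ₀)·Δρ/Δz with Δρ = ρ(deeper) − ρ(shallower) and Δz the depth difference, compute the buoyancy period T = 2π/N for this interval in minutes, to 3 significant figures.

Δρ = 1028.33 − 1026.78 = 1.55 kg m⁻³ over Δz = 51 − 27 = 24 m.
N² = (9.8/1027.555) × (1.55/24) = 6.1594 × 10⁻⁴ s⁻².
N = √(6.1594 × 10⁻⁴) = 0.024818 rad s⁻¹, so T = 2π/N = 253.17 s = 4.2195 min ≈ 4.22 min.

4.22 min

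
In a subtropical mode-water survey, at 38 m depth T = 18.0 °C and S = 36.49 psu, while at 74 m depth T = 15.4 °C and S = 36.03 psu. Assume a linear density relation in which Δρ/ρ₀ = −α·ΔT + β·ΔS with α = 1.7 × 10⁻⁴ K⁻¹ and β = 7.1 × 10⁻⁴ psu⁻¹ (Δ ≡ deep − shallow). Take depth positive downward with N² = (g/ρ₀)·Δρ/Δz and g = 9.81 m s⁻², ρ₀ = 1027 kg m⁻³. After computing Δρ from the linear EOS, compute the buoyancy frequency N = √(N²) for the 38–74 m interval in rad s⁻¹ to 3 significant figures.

5.61 × 10⁻³ rad s⁻¹

ΔT = -2.6 K, ΔS = -0.46 psu (deep − shallow).
Δρ/ρ₀ = −αΔT + βΔS = 4.42 × 10⁻⁴ − 3.266 × 10⁻⁴ = 1.154 × 10⁻⁴, so Δρ ≈ 0.1185 kg m⁻³.
N² = (g/ρ₀)·Δρ/Δz = g·(Δρ/ρ₀)/Δz = 9.81 × 1.154 × 10⁻⁴ / 36 = 3.1447 × 10⁻⁵ s⁻².
N = √(3.1447 × 10⁻⁵) = 5.6078 × 10⁻³ rad s⁻¹ ≈ 5.61 × 10⁻³ rad s⁻¹.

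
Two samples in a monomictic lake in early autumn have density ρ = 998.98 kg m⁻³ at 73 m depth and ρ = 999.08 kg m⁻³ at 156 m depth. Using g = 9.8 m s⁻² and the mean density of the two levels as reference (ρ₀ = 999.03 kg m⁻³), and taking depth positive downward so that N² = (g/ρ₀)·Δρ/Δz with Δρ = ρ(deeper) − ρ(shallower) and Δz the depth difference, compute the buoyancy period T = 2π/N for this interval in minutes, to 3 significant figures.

30.5 min

Δρ = 999.08 − 998.98 = 0.10 kg m⁻³ over Δz = 156 − 73 = 83 m.
N² = (9.8/999.03) × (0.10/83) = 1.1819 × 10⁻⁵ s⁻².
N = √(1.1819 × 10⁻⁵) = 3.4379 × 10⁻³ rad s⁻¹, so T = 2π/N = 1.8276 × 10³ s = 30.460 min ≈ 30.5 min.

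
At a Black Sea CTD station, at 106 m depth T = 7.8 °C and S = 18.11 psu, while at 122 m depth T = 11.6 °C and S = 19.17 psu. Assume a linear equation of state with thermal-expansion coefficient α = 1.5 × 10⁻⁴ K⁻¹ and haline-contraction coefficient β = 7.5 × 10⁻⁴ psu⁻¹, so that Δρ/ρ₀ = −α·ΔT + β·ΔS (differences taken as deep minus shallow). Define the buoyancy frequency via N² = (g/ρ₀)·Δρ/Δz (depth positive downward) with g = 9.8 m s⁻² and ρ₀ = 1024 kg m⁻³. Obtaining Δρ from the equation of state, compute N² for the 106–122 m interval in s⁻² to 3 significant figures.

ΔT = +3.8 K, ΔS = +1.06 psu (deep − shallow).
Δρ/ρ₀ = −αΔT + βΔS = -5.70 × 10⁻⁴ + 7.95 × 10⁻⁴ = 2.25 × 10⁻⁴, so Δρ ≈ 0.2304 kg m⁻³.
N² = (g/ρ₀)·Δρ/Δz = g·(Δρ/ρ₀)/Δz = 9.8 × 2.25 × 10⁻⁴ / 16 = 1.3781 × 10⁻⁴ s⁻² ≈ 1.38 × 10⁻⁴ s⁻².

1.38 × 10⁻⁴ s⁻²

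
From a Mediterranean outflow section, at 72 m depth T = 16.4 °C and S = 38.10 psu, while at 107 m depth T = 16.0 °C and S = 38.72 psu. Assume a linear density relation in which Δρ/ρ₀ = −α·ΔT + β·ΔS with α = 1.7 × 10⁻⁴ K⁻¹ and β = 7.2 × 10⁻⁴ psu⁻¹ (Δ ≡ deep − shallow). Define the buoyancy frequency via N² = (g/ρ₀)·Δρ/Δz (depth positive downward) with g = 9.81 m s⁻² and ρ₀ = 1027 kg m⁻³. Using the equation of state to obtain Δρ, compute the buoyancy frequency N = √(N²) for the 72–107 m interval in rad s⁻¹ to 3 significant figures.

0.0120 rad s⁻¹

ΔT = -0.4 K, ΔS = +0.62 psu (deep − shallow).
Δρ/ρ₀ = −αΔT + βΔS = 6.80 × 10⁻⁵ + 4.464 × 10⁻⁴ = 5.144 × 10⁻⁴, so Δρ ≈ 0.5283 kg m⁻³.
N² = (g/ρ₀)·Δρ/Δz = g·(Δρ/ρ₀)/Δz = 9.81 × 5.144 × 10⁻⁴ / 35 = 1.4418 × 10⁻⁴ s⁻².
N = √(1.4418 × 10⁻⁴) = 0.012007 rad s⁻¹ ≈ 0.0120 rad s⁻¹.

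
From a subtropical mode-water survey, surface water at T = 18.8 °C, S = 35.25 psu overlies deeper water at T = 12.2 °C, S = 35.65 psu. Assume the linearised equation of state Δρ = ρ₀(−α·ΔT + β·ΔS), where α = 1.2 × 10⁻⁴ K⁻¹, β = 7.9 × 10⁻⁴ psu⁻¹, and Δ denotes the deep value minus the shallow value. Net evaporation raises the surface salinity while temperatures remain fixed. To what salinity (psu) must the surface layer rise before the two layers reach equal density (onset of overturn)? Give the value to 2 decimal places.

36.65 psu

Neutral buoyancy requires −α(T_deep − T_surf) + β(S_deep − S_surf′) = 0.
S_surf′ = S_deep − (α/β)·ΔT = 35.65 − (1.2 × 10⁻⁴/7.9 × 10⁻⁴)·(-6.6) = 36.6525 psu.
Increase required: 36.6525 − 35.25 = 1.4025 psu.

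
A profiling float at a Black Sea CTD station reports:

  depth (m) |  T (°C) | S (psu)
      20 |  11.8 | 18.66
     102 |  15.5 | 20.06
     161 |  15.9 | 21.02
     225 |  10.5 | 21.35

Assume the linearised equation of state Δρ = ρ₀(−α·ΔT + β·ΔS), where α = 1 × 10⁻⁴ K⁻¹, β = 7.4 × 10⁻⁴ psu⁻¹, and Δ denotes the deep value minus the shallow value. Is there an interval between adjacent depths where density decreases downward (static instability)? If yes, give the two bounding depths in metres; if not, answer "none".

none

Evaluate Δρ/ρ₀ = −αΔT + βΔS across each adjacent pair:
  20–102 m: −αΔT+βΔS = −(1 × 10⁻⁴)(+3.7)+(7.4 × 10⁻⁴)(+1.40) = 6.7 × 10⁻⁴ → stable
  102–161 m: −αΔT+βΔS = −(1 × 10⁻⁴)(+0.4)+(7.4 × 10⁻⁴)(+0.96) = 6.7 × 10⁻⁴ → stable
  161–225 m: −αΔT+βΔS = −(1 × 10⁻⁴)(-5.4)+(7.4 × 10⁻⁴)(+0.33) = 7.8 × 10⁻⁴ → stable
Every interval has Δρ > 0: the column is stably stratified throughout.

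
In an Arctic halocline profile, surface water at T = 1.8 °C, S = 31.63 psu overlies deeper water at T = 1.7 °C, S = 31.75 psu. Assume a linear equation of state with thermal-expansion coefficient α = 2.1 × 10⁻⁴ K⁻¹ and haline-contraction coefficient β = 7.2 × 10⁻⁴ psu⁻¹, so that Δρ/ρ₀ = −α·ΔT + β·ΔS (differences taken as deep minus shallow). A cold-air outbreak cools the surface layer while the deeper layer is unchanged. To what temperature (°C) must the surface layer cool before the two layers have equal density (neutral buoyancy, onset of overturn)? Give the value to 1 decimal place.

1.3 °C

Neutral buoyancy requires Δρ = 0, i.e. −α(T_deep − T_surf′) + β(S_deep − S_surf) = 0.
T_surf′ = T_deep − (β/α)·ΔS = 1.7 − (7.2 × 10⁻⁴/2.1 × 10⁻⁴)·(+0.12) = 1.289 °C.
Cooling required: 1.8 − (1.289) = 0.511 °C.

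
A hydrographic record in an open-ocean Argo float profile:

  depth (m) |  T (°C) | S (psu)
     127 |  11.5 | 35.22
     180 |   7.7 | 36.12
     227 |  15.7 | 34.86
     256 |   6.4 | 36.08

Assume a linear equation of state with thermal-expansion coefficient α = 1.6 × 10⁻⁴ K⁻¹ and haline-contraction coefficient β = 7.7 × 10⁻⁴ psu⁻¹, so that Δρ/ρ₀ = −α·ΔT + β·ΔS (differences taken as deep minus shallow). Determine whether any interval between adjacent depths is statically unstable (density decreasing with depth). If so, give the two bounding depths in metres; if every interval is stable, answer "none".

Evaluate Δρ/ρ₀ = −αΔT + βΔS across each adjacent pair:
  127–180 m: −αΔT+βΔS = −(1.6 × 10⁻⁴)(-3.8)+(7.7 × 10⁻⁴)(+0.90) = 1.3 × 10⁻³ → stable
  180–227 m: −αΔT+βΔS = −(1.6 × 10⁻⁴)(+8.0)+(7.7 × 10⁻⁴)(-1.26) = -2.3 × 10⁻³ → UNSTABLE
  227–256 m: −αΔT+βΔS = −(1.6 × 10⁻⁴)(-9.3)+(7.7 × 10⁻⁴)(+1.22) = 2.4 × 10⁻³ → stable
The 180–227 m interval has Δρ < 0: lighter water underlies denser water.

180–227 m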